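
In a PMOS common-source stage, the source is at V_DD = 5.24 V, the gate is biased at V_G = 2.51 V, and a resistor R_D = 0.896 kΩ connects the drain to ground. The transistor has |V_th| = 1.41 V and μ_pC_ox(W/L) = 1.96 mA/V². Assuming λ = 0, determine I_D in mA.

V_SG = V_DD − V_G = 5.24 − 2.51 = 2.73 V, so V_ov = 2.73 − 1.41 = 1.32 V.
Assume saturation: I_D = ½ k_p V_ov² = 0.5 × 1.96 × 1.32² = 1.71 mA, giving V_SD = V_DD − I_D R_D = 5.24 − 1.71 × 0.896 = 3.71 V.
V_SD = 3.71 V ≥ V_ov = 1.32 V, confirming saturation.

I_D = 1.71 mA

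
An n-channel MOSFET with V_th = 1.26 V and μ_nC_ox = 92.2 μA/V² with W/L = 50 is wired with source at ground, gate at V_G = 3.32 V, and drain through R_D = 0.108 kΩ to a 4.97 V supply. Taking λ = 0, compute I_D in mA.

I_D = 9.78 mA

V_GS = V_G = 3.32 V, so V_ov = 3.32 − 1.26 = 2.06 V.
k_n = μ_nC_ox · (W/L) = 4.61 mA/V².
Assume saturation: I_D = ½ k_n V_ov² = 0.5 × 4.61 × 2.06² = 9.78 mA, giving V_DS = V_DD − I_D R_D = 4.97 − 9.78 × 0.108 = 3.91 V.
V_DS = 3.91 V ≥ V_ov = 2.06 V, confirming saturation.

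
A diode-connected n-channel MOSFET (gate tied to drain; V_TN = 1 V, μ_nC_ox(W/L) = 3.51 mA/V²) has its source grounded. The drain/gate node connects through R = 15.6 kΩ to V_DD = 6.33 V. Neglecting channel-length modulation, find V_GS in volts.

With gate tied to drain, V_GS = V_DS ≥ V_GS − V_TN, so the device is in saturation.
KCL at the drain: ½ k_n (V_GS − V_TN)² = (V_DD − V_GS)/R.
Let x = V_GS − 1. Then 27.4 x² + x − 5.33 = 0, giving x = 0.423 V (positive root), so V_GS = 1.42 V.
I_D = (V_DD − V_GS)/R = (6.33 − 1.42) / 15.6 = 0.315 mA.

V_GS = 1.42 V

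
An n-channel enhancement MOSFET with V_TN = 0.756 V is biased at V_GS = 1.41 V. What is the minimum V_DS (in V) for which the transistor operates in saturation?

V_DS,sat = 0.654 V

The boundary between triode and saturation is V_DS = V_GS − V_TN = V_ov.
V_ov = 1.41 − 0.756 = 0.654 V.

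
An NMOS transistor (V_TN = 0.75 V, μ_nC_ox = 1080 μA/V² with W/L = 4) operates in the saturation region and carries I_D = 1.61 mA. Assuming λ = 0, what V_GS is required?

k_n = μ_nC_ox · (W/L) = 4.32 mA/V².
In saturation I_D = ½ k_n (V_GS − V_TN)², so V_GS − V_TN = √(2 I_D / k_n) = √(2 × 1.61 / 4.32) = 0.863 V.
V_GS = 0.75 + 0.863 = 1.61 V.

V_GS = 1.61 V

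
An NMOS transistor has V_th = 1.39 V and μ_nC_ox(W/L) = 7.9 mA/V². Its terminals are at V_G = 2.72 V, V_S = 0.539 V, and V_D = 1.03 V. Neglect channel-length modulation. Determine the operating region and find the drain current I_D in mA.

Triode; I_D = 2.12 mA

V_GS = V_G − V_S = 2.72 − 0.539 = 2.18 V; V_DS = V_D − V_S = 1.03 − 0.539 = 0.491 V.
V_ov = V_GS − V_th = 2.18 − 1.39 = 0.791 V.
Since V_DS = 0.491 V < V_ov = 0.791 V, the device is in the triode region.
I_D = k_n [V_ov · V_DS − ½ V_DS²] = 7.9 × [0.791 × 0.491 − 0.5 × 0.491²] = 2.12 mA.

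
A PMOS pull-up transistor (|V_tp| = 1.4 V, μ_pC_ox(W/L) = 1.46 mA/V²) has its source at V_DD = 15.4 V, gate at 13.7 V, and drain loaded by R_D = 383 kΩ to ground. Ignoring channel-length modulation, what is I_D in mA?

V_SG = V_DD − V_G = 15.4 − 13.7 = 1.7 V, so V_ov = 1.7 − 1.4 = 0.3 V.
Assume saturation: I_D = ½ k_p V_ov² = 0.5 × 1.46 × 0.3² = 0.0657 mA, giving V_SD = V_DD − I_D R_D = 15.4 − 0.0657 × 383 = -9.76 V.
But -9.76 V < V_ov = 0.3 V, so the device is actually in triode.
In triode I_D = k_p[V_ov V_SD − ½ V_SD²] and I_D = (V_DD − V_SD)/R_D. Equating: 280 V_SD² − 168.8 V_SD + 15.4 = 0, giving V_SD = 0.112 V (the root below V_ov).
I_D = (15.4 − 0.112) / 383 = 0.0399 mA.

I_D = 0.0399 mA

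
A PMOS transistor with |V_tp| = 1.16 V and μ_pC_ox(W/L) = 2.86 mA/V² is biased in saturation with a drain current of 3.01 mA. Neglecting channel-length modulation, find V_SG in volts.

V_SG = 2.61 V

In saturation I_D = ½ k_p (V_SG − |V_tp|)², so V_SG − |V_tp| = √(2 I_D / k_p) = √(2 × 3.01 / 2.86) = 1.45 V.
V_SG = 1.16 + 1.45 = 2.61 V.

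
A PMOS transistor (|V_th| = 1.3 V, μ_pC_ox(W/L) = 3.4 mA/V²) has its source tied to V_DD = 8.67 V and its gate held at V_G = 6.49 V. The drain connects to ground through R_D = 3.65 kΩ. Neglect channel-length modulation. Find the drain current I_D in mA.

V_SG = V_DD − V_G = 8.67 − 6.49 = 2.18 V, so V_ov = 2.18 − 1.3 = 0.88 V.
Assume saturation: I_D = ½ k_p V_ov² = 0.5 × 3.4 × 0.88² = 1.32 mA, giving V_SD = V_DD − I_D R_D = 8.67 − 1.32 × 3.65 = 3.86 V.
V_SD = 3.86 V ≥ V_ov = 0.88 V, confirming saturation.

I_D = 1.32 mA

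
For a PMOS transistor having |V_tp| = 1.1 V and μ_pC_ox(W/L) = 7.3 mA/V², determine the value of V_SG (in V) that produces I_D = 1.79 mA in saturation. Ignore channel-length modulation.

V_SG = 1.80 V

In saturation I_D = ½ k_p (V_SG − |V_tp|)², so V_SG − |V_tp| = √(2 I_D / k_p) = √(2 × 1.79 / 7.3) = 0.7 V.
V_SG = 1.1 + 0.7 = 1.8 V.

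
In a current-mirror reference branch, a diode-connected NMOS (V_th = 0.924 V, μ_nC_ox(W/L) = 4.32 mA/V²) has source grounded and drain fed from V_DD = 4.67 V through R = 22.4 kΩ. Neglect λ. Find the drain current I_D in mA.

I_D = 0.155 mA

With gate tied to drain, V_GS = V_DS ≥ V_GS − V_th, so the device is in saturation.
KCL at the drain: ½ k_n (V_GS − V_th)² = (V_DD − V_GS)/R.
Let x = V_GS − 0.924. Then 48.4 x² + x − 3.746 = 0, giving x = 0.268 V (positive root), so V_GS = 1.19 V.
I_D = (V_DD − V_GS)/R = (4.67 − 1.19) / 22.4 = 0.155 mA.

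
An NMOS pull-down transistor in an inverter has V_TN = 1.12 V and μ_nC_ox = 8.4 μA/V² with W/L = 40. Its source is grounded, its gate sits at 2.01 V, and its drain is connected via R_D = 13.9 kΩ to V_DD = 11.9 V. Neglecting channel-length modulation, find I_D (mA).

I_D = 0.133 mA

V_GS = V_G = 2.01 V, so V_ov = 2.01 − 1.12 = 0.89 V.
k_n = μ_nC_ox · (W/L) = 0.336 mA/V².
Assume saturation: I_D = ½ k_n V_ov² = 0.5 × 0.336 × 0.89² = 0.133 mA, giving V_DS = V_DD − I_D R_D = 11.9 − 0.133 × 13.9 = 10.1 V.
V_DS = 10.1 V ≥ V_ov = 0.89 V, confirming saturation.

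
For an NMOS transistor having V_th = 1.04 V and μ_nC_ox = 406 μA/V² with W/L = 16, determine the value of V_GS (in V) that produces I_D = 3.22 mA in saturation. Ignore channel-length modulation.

V_GS = 2.04 V

k_n = μ_nC_ox · (W/L) = 6.496 mA/V².
In saturation I_D = ½ k_n (V_GS − V_th)², so V_GS − V_th = √(2 I_D / k_n) = √(2 × 3.22 / 6.496) = 0.996 V.
V_GS = 1.04 + 0.996 = 2.04 V.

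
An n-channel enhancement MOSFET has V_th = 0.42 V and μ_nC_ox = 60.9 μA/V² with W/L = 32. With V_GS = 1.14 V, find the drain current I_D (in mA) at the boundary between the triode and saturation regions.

At the boundary V_DS = V_ov = V_GS − V_th = 1.14 − 0.42 = 0.72 V.
k_n = μ_nC_ox · (W/L) = 1.949 mA/V².
I_D = ½ k_n V_ov² = 0.5 × 1.949 × 0.72² = 0.505 mA.

I_D = 0.505 mA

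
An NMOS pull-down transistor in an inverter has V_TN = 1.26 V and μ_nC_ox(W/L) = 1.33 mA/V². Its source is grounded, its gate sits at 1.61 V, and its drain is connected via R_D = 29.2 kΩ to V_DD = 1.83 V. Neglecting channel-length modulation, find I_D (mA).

I_D = 0.0572 mA

V_GS = V_G = 1.61 V, so V_ov = 1.61 − 1.26 = 0.35 V.
Assume saturation: I_D = ½ k_n V_ov² = 0.5 × 1.33 × 0.35² = 0.0815 mA, giving V_DS = V_DD − I_D R_D = 1.83 − 0.0815 × 29.2 = -0.549 V.
But -0.549 V < V_ov = 0.35 V, so the device is actually in triode.
In triode I_D = k_n[V_ov V_DS − ½ V_DS²] and I_D = (V_DD − V_DS)/R_D. Equating: 19.4 V_DS² − 14.59 V_DS + 1.83 = 0, giving V_DS = 0.159 V (the root below V_ov).
I_D = (1.83 − 0.159) / 29.2 = 0.0572 mA.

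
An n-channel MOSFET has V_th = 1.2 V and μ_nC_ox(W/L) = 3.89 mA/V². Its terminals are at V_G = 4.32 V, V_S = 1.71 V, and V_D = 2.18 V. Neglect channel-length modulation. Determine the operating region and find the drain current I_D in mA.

Triode; I_D = 2.15 mA

V_GS = V_G − V_S = 4.32 − 1.71 = 2.61 V; V_DS = V_D − V_S = 2.18 − 1.71 = 0.47 V.
V_ov = V_GS − V_th = 2.61 − 1.2 = 1.41 V.
Since V_DS = 0.47 V < V_ov = 1.41 V, the device is in the triode region.
I_D = k_n [V_ov · V_DS − ½ V_DS²] = 3.89 × [1.41 × 0.47 − 0.5 × 0.47²] = 2.15 mA.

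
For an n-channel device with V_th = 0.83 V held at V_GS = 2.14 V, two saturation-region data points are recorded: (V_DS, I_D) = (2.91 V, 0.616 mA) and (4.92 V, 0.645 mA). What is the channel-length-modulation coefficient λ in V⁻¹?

With V_GS fixed, I_D ∝ (1 + λ V_DS) in saturation, so I_D2/I_D1 = (1 + λ V_DS2)/(1 + λ V_DS1).
0.645/0.616 = 1.047 = (1 + 4.92 λ)/(1 + 2.91 λ).
Solving: λ (I_D1 V_DS2 − I_D2 V_DS1) = I_D2 − I_D1, so λ = (0.645 − 0.616) / (0.616 × 4.92 − 0.645 × 2.91) = 0.029 / 1.15 = 0.0251 V⁻¹.

λ = 0.0251 V⁻¹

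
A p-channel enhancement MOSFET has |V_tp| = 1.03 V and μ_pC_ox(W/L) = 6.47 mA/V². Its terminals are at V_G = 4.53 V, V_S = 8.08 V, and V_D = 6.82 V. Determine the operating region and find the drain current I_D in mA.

Triode; I_D = 15.4 mA

V_SG = V_S − V_G = 8.08 − 4.53 = 3.55 V; V_SD = V_S − V_D = 8.08 − 6.82 = 1.26 V.
V_ov = V_SG − |V_tp| = 3.55 − 1.03 = 2.52 V.
Since V_SD = 1.26 V < V_ov = 2.52 V, the device is in the triode region.
I_D = k_p [V_ov · V_SD − ½ V_SD²] = 6.47 × [2.52 × 1.26 − 0.5 × 1.26²] = 15.4 mA.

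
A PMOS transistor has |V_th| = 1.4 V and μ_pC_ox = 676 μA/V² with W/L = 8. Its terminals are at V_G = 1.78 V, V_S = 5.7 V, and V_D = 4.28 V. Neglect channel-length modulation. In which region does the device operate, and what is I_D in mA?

Triode; I_D = 13.9 mA

V_SG = V_S − V_G = 5.7 − 1.78 = 3.92 V; V_SD = V_S − V_D = 5.7 − 4.28 = 1.42 V.
k_p = μ_pC_ox · (W/L) = 5.408 mA/V².
V_ov = V_SG − |V_th| = 3.92 − 1.4 = 2.52 V.
Since V_SD = 1.42 V < V_ov = 2.52 V, the device is in the triode region.
I_D = k_p [V_ov · V_SD − ½ V_SD²] = 5.408 × [2.52 × 1.42 − 0.5 × 1.42²] = 13.9 mA.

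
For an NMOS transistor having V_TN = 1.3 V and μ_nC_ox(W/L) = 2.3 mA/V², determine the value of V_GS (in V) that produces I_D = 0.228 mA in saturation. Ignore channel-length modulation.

V_GS = 1.75 V

In saturation I_D = ½ k_n (V_GS − V_TN)², so V_GS − V_TN = √(2 I_D / k_n) = √(2 × 0.228 / 2.3) = 0.445 V.
V_GS = 1.3 + 0.445 = 1.75 V.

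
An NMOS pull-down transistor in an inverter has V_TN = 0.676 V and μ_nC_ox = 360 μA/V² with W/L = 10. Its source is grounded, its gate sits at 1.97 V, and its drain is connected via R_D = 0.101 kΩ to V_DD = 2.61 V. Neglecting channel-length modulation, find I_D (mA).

I_D = 3.01 mA

V_GS = V_G = 1.97 V, so V_ov = 1.97 − 0.676 = 1.29 V.
k_n = μ_nC_ox · (W/L) = 3.6 mA/V².
Assume saturation: I_D = ½ k_n V_ov² = 0.5 × 3.6 × 1.29² = 3.01 mA, giving V_DS = V_DD − I_D R_D = 2.61 − 3.01 × 0.101 = 2.31 V.
V_DS = 2.31 V ≥ V_ov = 1.29 V, confirming saturation.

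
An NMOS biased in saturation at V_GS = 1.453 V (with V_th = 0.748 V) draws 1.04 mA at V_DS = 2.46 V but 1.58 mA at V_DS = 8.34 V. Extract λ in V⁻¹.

λ = 0.113 V⁻¹

With V_GS fixed, I_D ∝ (1 + λ V_DS) in saturation, so I_D2/I_D1 = (1 + λ V_DS2)/(1 + λ V_DS1).
1.58/1.04 = 1.519 = (1 + 8.34 λ)/(1 + 2.46 λ).
Solving: λ (I_D1 V_DS2 − I_D2 V_DS1) = I_D2 − I_D1, so λ = (1.58 − 1.04) / (1.04 × 8.34 − 1.58 × 2.46) = 0.54 / 4.79 = 0.113 V⁻¹.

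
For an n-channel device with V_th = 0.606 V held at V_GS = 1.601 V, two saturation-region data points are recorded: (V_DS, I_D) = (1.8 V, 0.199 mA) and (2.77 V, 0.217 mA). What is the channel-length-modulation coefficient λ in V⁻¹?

λ = 0.112 V⁻¹

With V_GS fixed, I_D ∝ (1 + λ V_DS) in saturation, so I_D2/I_D1 = (1 + λ V_DS2)/(1 + λ V_DS1).
0.217/0.199 = 1.09 = (1 + 2.77 λ)/(1 + 1.8 λ).
Solving: λ (I_D1 V_DS2 − I_D2 V_DS1) = I_D2 − I_D1, so λ = (0.217 − 0.199) / (0.199 × 2.77 − 0.217 × 1.8) = 0.018 / 0.161 = 0.112 V⁻¹.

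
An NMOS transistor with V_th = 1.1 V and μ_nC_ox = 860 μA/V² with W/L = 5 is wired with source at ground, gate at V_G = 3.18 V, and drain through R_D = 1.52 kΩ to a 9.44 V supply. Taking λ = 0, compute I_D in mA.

V_GS = V_G = 3.18 V, so V_ov = 3.18 − 1.1 = 2.08 V.
k_n = μ_nC_ox · (W/L) = 4.3 mA/V².
Assume saturation: I_D = ½ k_n V_ov² = 0.5 × 4.3 × 2.08² = 9.3 mA, giving V_DS = V_DD − I_D R_D = 9.44 − 9.3 × 1.52 = -4.7 V.
But -4.7 V < V_ov = 2.08 V, so the device is actually in triode.
In triode I_D = k_n[V_ov V_DS − ½ V_DS²] and I_D = (V_DD − V_DS)/R_D. Equating: 3.27 V_DS² − 14.59 V_DS + 9.44 = 0, giving V_DS = 0.785 V (the root below V_ov).
I_D = (9.44 − 0.785) / 1.52 = 5.69 mA.

I_D = 5.69 mA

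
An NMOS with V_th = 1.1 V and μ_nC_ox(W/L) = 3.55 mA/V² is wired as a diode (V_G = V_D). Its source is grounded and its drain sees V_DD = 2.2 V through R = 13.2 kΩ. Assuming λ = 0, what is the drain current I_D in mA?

I_D = 0.0685 mA

With gate tied to drain, V_GS = V_DS ≥ V_GS − V_th, so the device is in saturation.
KCL at the drain: ½ k_n (V_GS − V_th)² = (V_DD − V_GS)/R.
Let x = V_GS − 1.1. Then 23.4 x² + x − 1.1 = 0, giving x = 0.196 V (positive root), so V_GS = 1.3 V.
I_D = (V_DD − V_GS)/R = (2.2 − 1.3) / 13.2 = 0.0685 mA.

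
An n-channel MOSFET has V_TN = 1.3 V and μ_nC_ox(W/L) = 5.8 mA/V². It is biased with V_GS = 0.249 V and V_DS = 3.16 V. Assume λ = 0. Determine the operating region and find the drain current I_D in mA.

Cutoff; I_D = 0 mA

V_GS = 0.249 V < V_TN = 1.3 V, so the transistor is in cutoff.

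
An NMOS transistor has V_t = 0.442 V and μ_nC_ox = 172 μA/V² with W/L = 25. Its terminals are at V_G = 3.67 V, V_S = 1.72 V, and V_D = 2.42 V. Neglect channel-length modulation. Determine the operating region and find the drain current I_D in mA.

Triode; I_D = 3.49 mA

V_GS = V_G − V_S = 3.67 − 1.72 = 1.95 V; V_DS = V_D − V_S = 2.42 − 1.72 = 0.7 V.
k_n = μ_nC_ox · (W/L) = 4.3 mA/V².
V_ov = V_GS − V_t = 1.95 − 0.442 = 1.51 V.
Since V_DS = 0.7 V < V_ov = 1.51 V, the device is in the triode region.
I_D = k_n [V_ov · V_DS − ½ V_DS²] = 4.3 × [1.51 × 0.7 − 0.5 × 0.7²] = 3.49 mA.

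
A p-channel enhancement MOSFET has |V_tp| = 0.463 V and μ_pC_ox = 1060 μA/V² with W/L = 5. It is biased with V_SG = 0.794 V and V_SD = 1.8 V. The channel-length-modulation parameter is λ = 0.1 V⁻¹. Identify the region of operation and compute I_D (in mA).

Saturation; I_D = 0.343 mA

k_p = μ_pC_ox · (W/L) = 5.3 mA/V².
V_ov = V_SG − |V_tp| = 0.794 − 0.463 = 0.331 V.
Since V_SD = 1.8 V ≥ V_ov = 0.331 V, the device is in saturation.
I_D = ½ k_p V_ov² (1 + λ V_SD) = 0.5 × 5.3 × 0.331² × (1 + 0.1 × 1.8) = 0.343 mA.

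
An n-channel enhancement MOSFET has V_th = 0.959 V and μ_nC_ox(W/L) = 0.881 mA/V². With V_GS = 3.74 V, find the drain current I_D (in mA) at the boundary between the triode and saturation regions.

At the boundary V_DS = V_ov = V_GS − V_th = 3.74 − 0.959 = 2.78 V.
I_D = ½ k_n V_ov² = 0.5 × 0.881 × 2.78² = 3.41 mA.

I_D = 3.41 mA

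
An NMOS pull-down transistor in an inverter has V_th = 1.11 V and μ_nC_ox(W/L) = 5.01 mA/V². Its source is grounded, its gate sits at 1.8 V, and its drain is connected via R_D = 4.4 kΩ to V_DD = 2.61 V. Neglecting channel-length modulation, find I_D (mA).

I_D = 0.551 mA

V_GS = V_G = 1.8 V, so V_ov = 1.8 − 1.11 = 0.69 V.
Assume saturation: I_D = ½ k_n V_ov² = 0.5 × 5.01 × 0.69² = 1.19 mA, giving V_DS = V_DD − I_D R_D = 2.61 − 1.19 × 4.4 = -2.64 V.
But -2.64 V < V_ov = 0.69 V, so the device is actually in triode.
In triode I_D = k_n[V_ov V_DS − ½ V_DS²] and I_D = (V_DD − V_DS)/R_D. Equating: 11 V_DS² − 16.21 V_DS + 2.61 = 0, giving V_DS = 0.184 V (the root below V_ov).
I_D = (2.61 − 0.184) / 4.4 = 0.551 mA.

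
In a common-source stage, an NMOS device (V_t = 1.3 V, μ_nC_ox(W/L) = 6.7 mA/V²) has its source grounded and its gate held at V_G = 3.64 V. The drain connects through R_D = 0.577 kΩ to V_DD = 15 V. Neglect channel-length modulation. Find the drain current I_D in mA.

I_D = 18.3 mA

V_GS = V_G = 3.64 V, so V_ov = 3.64 − 1.3 = 2.34 V.
Assume saturation: I_D = ½ k_n V_ov² = 0.5 × 6.7 × 2.34² = 18.3 mA, giving V_DS = V_DD − I_D R_D = 15 − 18.3 × 0.577 = 4.42 V.
V_DS = 4.42 V ≥ V_ov = 2.34 V, confirming saturation.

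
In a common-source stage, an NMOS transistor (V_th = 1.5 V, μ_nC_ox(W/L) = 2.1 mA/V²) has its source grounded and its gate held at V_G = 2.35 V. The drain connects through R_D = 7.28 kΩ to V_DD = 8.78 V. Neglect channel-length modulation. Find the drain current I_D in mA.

I_D = 0.759 mA

V_GS = V_G = 2.35 V, so V_ov = 2.35 − 1.5 = 0.85 V.
Assume saturation: I_D = ½ k_n V_ov² = 0.5 × 2.1 × 0.85² = 0.759 mA, giving V_DS = V_DD − I_D R_D = 8.78 − 0.759 × 7.28 = 3.26 V.
V_DS = 3.26 V ≥ V_ov = 0.85 V, confirming saturation.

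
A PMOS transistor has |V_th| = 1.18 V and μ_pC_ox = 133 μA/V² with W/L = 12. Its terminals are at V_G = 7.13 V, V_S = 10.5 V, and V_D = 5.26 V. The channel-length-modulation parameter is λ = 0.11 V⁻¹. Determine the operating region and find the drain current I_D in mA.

V_SG = V_S − V_G = 10.5 − 7.13 = 3.37 V; V_SD = V_S − V_D = 10.5 − 5.26 = 5.24 V.
k_p = μ_pC_ox · (W/L) = 1.596 mA/V².
V_ov = V_SG − |V_th| = 3.37 − 1.18 = 2.19 V.
Since V_SD = 5.24 V ≥ V_ov = 2.19 V, the device is in saturation.
I_D = ½ k_p V_ov² (1 + λ V_SD) = 0.5 × 1.596 × 2.19² × (1 + 0.11 × 5.24) = 6.03 mA.

Saturation; I_D = 6.03 mA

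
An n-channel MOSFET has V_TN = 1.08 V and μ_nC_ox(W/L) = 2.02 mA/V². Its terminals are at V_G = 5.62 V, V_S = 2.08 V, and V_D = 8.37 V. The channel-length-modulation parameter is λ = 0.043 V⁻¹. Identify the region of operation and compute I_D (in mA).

V_GS = V_G − V_S = 5.62 − 2.08 = 3.54 V; V_DS = V_D − V_S = 8.37 − 2.08 = 6.29 V.
V_ov = V_GS − V_TN = 3.54 − 1.08 = 2.46 V.
Since V_DS = 6.29 V ≥ V_ov = 2.46 V, the device is in saturation.
I_D = ½ k_n V_ov² (1 + λ V_DS) = 0.5 × 2.02 × 2.46² × (1 + 0.043 × 6.29) = 7.77 mA.

Saturation; I_D = 7.77 mA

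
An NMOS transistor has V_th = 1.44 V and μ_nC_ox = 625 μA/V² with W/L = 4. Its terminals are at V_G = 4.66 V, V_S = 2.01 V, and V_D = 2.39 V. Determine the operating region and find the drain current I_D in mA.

V_GS = V_G − V_S = 4.66 − 2.01 = 2.65 V; V_DS = V_D − V_S = 2.39 − 2.01 = 0.38 V.
k_n = μ_nC_ox · (W/L) = 2.5 mA/V².
V_ov = V_GS − V_th = 2.65 − 1.44 = 1.21 V.
Since V_DS = 0.38 V < V_ov = 1.21 V, the device is in the triode region.
I_D = k_n [V_ov · V_DS − ½ V_DS²] = 2.5 × [1.21 × 0.38 − 0.5 × 0.38²] = 0.969 mA.

Triode; I_D = 0.969 mA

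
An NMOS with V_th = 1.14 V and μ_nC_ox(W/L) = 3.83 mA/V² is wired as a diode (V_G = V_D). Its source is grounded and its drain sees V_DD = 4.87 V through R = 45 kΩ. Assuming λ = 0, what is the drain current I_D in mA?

With gate tied to drain, V_GS = V_DS ≥ V_GS − V_th, so the device is in saturation.
KCL at the drain: ½ k_n (V_GS − V_th)² = (V_DD − V_GS)/R.
Let x = V_GS − 1.14. Then 86.2 x² + x − 3.73 = 0, giving x = 0.202 V (positive root), so V_GS = 1.34 V.
I_D = (V_DD − V_GS)/R = (4.87 − 1.34) / 45 = 0.0784 mA.

I_D = 0.0784 mA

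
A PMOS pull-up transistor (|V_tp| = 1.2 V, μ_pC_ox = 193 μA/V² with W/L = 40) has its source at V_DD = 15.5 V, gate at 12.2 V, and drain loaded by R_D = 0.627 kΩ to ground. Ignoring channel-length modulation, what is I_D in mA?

I_D = 17.0 mA

V_SG = V_DD − V_G = 15.5 − 12.2 = 3.3 V, so V_ov = 3.3 − 1.2 = 2.1 V.
k_p = μ_pC_ox · (W/L) = 7.72 mA/V².
Assume saturation: I_D = ½ k_p V_ov² = 0.5 × 7.72 × 2.1² = 17 mA, giving V_SD = V_DD − I_D R_D = 15.5 − 17 × 0.627 = 4.83 V.
V_SD = 4.83 V ≥ V_ov = 2.1 V, confirming saturation.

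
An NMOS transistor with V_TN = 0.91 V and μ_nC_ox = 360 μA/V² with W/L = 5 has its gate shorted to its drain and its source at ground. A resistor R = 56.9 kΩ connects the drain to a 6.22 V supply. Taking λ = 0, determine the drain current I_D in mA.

With gate tied to drain, V_GS = V_DS ≥ V_GS − V_TN, so the device is in saturation.
k_n = μ_nC_ox · (W/L) = 1.8 mA/V².
KCL at the drain: ½ k_n (V_GS − V_TN)² = (V_DD − V_GS)/R.
Let x = V_GS − 0.91. Then 51.2 x² + x − 5.31 = 0, giving x = 0.312 V (positive root), so V_GS = 1.22 V.
I_D = (V_DD − V_GS)/R = (6.22 − 1.22) / 56.9 = 0.0878 mA.

I_D = 0.0878 mA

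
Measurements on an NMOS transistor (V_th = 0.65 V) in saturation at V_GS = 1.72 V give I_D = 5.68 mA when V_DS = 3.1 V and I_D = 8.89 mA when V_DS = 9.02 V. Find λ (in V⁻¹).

λ = 0.136 V⁻¹

With V_GS fixed, I_D ∝ (1 + λ V_DS) in saturation, so I_D2/I_D1 = (1 + λ V_DS2)/(1 + λ V_DS1).
8.89/5.68 = 1.565 = (1 + 9.02 λ)/(1 + 3.1 λ).
Solving: λ (I_D1 V_DS2 − I_D2 V_DS1) = I_D2 − I_D1, so λ = (8.89 − 5.68) / (5.68 × 9.02 − 8.89 × 3.1) = 3.21 / 23.7 = 0.136 V⁻¹.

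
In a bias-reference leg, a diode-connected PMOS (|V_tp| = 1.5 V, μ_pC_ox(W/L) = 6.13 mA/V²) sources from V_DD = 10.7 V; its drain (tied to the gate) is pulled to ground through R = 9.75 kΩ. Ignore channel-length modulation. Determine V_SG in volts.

With gate tied to drain, V_SG = V_SD ≥ V_SG − |V_tp|, so the device is in saturation.
KCL at the drain: ½ k_p (V_SG − |V_tp|)² = (V_DD − V_SG)/R.
Let x = V_SG − 1.5. Then 29.9 x² + x − 9.2 = 0, giving x = 0.538 V (positive root), so V_SG = 2.04 V.
I_D = (V_DD − V_SG)/R = (10.7 − 2.04) / 9.75 = 0.888 mA.

V_SG = 2.04 V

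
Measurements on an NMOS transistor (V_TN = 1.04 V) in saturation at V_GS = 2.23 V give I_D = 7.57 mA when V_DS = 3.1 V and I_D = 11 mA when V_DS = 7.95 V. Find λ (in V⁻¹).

With V_GS fixed, I_D ∝ (1 + λ V_DS) in saturation, so I_D2/I_D1 = (1 + λ V_DS2)/(1 + λ V_DS1).
11/7.57 = 1.453 = (1 + 7.95 λ)/(1 + 3.1 λ).
Solving: λ (I_D1 V_DS2 − I_D2 V_DS1) = I_D2 − I_D1, so λ = (11 − 7.57) / (7.57 × 7.95 − 11 × 3.1) = 3.43 / 26.1 = 0.132 V⁻¹.

λ = 0.132 V⁻¹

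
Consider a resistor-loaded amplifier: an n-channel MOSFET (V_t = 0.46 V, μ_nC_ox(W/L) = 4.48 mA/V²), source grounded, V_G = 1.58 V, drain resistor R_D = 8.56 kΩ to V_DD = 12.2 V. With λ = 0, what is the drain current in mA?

V_GS = V_G = 1.58 V, so V_ov = 1.58 − 0.46 = 1.12 V.
Assume saturation: I_D = ½ k_n V_ov² = 0.5 × 4.48 × 1.12² = 2.81 mA, giving V_DS = V_DD − I_D R_D = 12.2 − 2.81 × 8.56 = -11.9 V.
But -11.9 V < V_ov = 1.12 V, so the device is actually in triode.
In triode I_D = k_n[V_ov V_DS − ½ V_DS²] and I_D = (V_DD − V_DS)/R_D. Equating: 19.2 V_DS² − 43.95 V_DS + 12.2 = 0, giving V_DS = 0.323 V (the root below V_ov).
I_D = (12.2 − 0.323) / 8.56 = 1.39 mA.

I_D = 1.39 mA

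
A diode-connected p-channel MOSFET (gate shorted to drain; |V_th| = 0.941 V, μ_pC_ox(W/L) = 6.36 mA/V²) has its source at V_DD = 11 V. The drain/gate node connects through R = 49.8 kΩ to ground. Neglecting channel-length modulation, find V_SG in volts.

With gate tied to drain, V_SG = V_SD ≥ V_SG − |V_th|, so the device is in saturation.
KCL at the drain: ½ k_p (V_SG − |V_th|)² = (V_DD − V_SG)/R.
Let x = V_SG − 0.941. Then 158 x² + x − 10.06 = 0, giving x = 0.249 V (positive root), so V_SG = 1.19 V.
I_D = (V_DD − V_SG)/R = (11 − 1.19) / 49.8 = 0.197 mA.

V_SG = 1.19 V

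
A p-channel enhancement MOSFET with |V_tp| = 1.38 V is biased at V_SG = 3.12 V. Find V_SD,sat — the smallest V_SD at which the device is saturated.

V_SD,sat = 1.74 V

The boundary between triode and saturation is V_SD = V_SG − |V_tp| = V_ov.
V_ov = 3.12 − 1.38 = 1.74 V.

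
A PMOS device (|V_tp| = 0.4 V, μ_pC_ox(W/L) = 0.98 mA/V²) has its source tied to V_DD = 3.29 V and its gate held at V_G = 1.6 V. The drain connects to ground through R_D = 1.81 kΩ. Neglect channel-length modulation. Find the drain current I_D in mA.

V_SG = V_DD − V_G = 3.29 − 1.6 = 1.69 V, so V_ov = 1.69 − 0.4 = 1.29 V.
Assume saturation: I_D = ½ k_p V_ov² = 0.5 × 0.98 × 1.29² = 0.815 mA, giving V_SD = V_DD − I_D R_D = 3.29 − 0.815 × 1.81 = 1.81 V.
V_SD = 1.81 V ≥ V_ov = 1.29 V, confirming saturation.

I_D = 0.815 mA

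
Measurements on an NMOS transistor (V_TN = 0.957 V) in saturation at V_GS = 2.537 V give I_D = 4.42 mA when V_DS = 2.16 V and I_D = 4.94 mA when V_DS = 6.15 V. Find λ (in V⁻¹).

With V_GS fixed, I_D ∝ (1 + λ V_DS) in saturation, so I_D2/I_D1 = (1 + λ V_DS2)/(1 + λ V_DS1).
4.94/4.42 = 1.118 = (1 + 6.15 λ)/(1 + 2.16 λ).
Solving: λ (I_D1 V_DS2 − I_D2 V_DS1) = I_D2 − I_D1, so λ = (4.94 − 4.42) / (4.42 × 6.15 − 4.94 × 2.16) = 0.52 / 16.5 = 0.0315 V⁻¹.

λ = 0.0315 V⁻¹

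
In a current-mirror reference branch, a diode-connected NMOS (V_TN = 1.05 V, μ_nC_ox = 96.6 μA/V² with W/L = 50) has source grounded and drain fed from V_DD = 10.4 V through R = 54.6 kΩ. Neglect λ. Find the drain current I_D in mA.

I_D = 0.166 mA

With gate tied to drain, V_GS = V_DS ≥ V_GS − V_TN, so the device is in saturation.
k_n = μ_nC_ox · (W/L) = 4.83 mA/V².
KCL at the drain: ½ k_n (V_GS − V_TN)² = (V_DD − V_GS)/R.
Let x = V_GS − 1.05. Then 132 x² + x − 9.35 = 0, giving x = 0.263 V (positive root), so V_GS = 1.31 V.
I_D = (V_DD − V_GS)/R = (10.4 − 1.31) / 54.6 = 0.166 mA.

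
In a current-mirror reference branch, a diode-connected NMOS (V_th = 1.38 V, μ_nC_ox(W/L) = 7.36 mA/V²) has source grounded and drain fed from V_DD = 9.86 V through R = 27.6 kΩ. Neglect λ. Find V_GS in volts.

V_GS = 1.66 V

With gate tied to drain, V_GS = V_DS ≥ V_GS − V_th, so the device is in saturation.
KCL at the drain: ½ k_n (V_GS − V_th)² = (V_DD − V_GS)/R.
Let x = V_GS − 1.38. Then 102 x² + x − 8.48 = 0, giving x = 0.284 V (positive root), so V_GS = 1.66 V.
I_D = (V_DD − V_GS)/R = (9.86 − 1.66) / 27.6 = 0.297 mA.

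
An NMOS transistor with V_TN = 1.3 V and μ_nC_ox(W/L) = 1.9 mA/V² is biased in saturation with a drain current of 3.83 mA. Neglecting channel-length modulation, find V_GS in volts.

In saturation I_D = ½ k_n (V_GS − V_TN)², so V_GS − V_TN = √(2 I_D / k_n) = √(2 × 3.83 / 1.9) = 2.01 V.
V_GS = 1.3 + 2.01 = 3.31 V.

V_GS = 3.31 V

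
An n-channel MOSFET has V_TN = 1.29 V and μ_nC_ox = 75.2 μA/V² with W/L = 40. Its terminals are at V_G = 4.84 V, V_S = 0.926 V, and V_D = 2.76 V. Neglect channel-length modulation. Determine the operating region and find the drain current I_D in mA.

Triode; I_D = 9.42 mA

V_GS = V_G − V_S = 4.84 − 0.926 = 3.91 V; V_DS = V_D − V_S = 2.76 − 0.926 = 1.83 V.
k_n = μ_nC_ox · (W/L) = 3.008 mA/V².
V_ov = V_GS − V_TN = 3.91 − 1.29 = 2.62 V.
Since V_DS = 1.83 V < V_ov = 2.62 V, the device is in the triode region.
I_D = k_n [V_ov · V_DS − ½ V_DS²] = 3.008 × [2.62 × 1.83 − 0.5 × 1.83²] = 9.42 mA.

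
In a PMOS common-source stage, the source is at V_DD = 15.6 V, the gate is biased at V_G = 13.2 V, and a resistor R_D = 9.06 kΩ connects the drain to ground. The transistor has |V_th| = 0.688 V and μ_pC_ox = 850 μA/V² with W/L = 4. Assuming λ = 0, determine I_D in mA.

V_SG = V_DD − V_G = 15.6 − 13.2 = 2.4 V, so V_ov = 2.4 − 0.688 = 1.71 V.
k_p = μ_pC_ox · (W/L) = 3.4 mA/V².
Assume saturation: I_D = ½ k_p V_ov² = 0.5 × 3.4 × 1.71² = 4.98 mA, giving V_SD = V_DD − I_D R_D = 15.6 − 4.98 × 9.06 = -29.5 V.
But -29.5 V < V_ov = 1.71 V, so the device is actually in triode.
In triode I_D = k_p[V_ov V_SD − ½ V_SD²] and I_D = (V_DD − V_SD)/R_D. Equating: 15.4 V_SD² − 53.74 V_SD + 15.6 = 0, giving V_SD = 0.32 V (the root below V_ov).
I_D = (15.6 − 0.32) / 9.06 = 1.69 mA.

I_D = 1.69 mA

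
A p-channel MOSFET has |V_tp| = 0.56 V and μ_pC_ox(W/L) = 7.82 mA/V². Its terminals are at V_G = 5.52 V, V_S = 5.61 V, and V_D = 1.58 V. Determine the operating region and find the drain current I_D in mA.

V_SG = V_S − V_G = 5.61 − 5.52 = 0.09 V; V_SD = V_S − V_D = 5.61 − 1.58 = 4.03 V.
V_SG = 0.09 V < |V_tp| = 0.56 V, so the transistor is in cutoff.

Cutoff; I_D = 0 mA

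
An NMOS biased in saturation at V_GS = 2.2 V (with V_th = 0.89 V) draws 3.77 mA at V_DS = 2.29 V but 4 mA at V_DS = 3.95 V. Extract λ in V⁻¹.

λ = 0.0401 V⁻¹

With V_GS fixed, I_D ∝ (1 + λ V_DS) in saturation, so I_D2/I_D1 = (1 + λ V_DS2)/(1 + λ V_DS1).
4/3.77 = 1.061 = (1 + 3.95 λ)/(1 + 2.29 λ).
Solving: λ (I_D1 V_DS2 − I_D2 V_DS1) = I_D2 − I_D1, so λ = (4 − 3.77) / (3.77 × 3.95 − 4 × 2.29) = 0.23 / 5.73 = 0.0401 V⁻¹.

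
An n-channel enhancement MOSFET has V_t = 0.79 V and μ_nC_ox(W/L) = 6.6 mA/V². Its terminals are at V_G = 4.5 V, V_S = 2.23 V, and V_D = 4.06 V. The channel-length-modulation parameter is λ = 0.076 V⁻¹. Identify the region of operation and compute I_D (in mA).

V_GS = V_G − V_S = 4.5 − 2.23 = 2.27 V; V_DS = V_D − V_S = 4.06 − 2.23 = 1.83 V.
V_ov = V_GS − V_t = 2.27 − 0.79 = 1.48 V.
Since V_DS = 1.83 V ≥ V_ov = 1.48 V, the device is in saturation.
I_D = ½ k_n V_ov² (1 + λ V_DS) = 0.5 × 6.6 × 1.48² × (1 + 0.076 × 1.83) = 8.23 mA.

Saturation; I_D = 8.23 mA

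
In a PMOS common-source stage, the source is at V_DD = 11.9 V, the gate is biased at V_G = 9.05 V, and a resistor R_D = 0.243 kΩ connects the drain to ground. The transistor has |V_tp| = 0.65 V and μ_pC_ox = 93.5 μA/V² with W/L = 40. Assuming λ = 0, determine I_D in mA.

I_D = 9.05 mA

V_SG = V_DD − V_G = 11.9 − 9.05 = 2.85 V, so V_ov = 2.85 − 0.65 = 2.2 V.
k_p = μ_pC_ox · (W/L) = 3.74 mA/V².
Assume saturation: I_D = ½ k_p V_ov² = 0.5 × 3.74 × 2.2² = 9.05 mA, giving V_SD = V_DD − I_D R_D = 11.9 − 9.05 × 0.243 = 9.7 V.
V_SD = 9.7 V ≥ V_ov = 2.2 V, confirming saturation.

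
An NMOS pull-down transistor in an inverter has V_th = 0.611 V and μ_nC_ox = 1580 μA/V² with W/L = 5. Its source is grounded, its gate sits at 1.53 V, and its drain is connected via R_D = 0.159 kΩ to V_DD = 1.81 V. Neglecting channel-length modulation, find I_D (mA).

V_GS = V_G = 1.53 V, so V_ov = 1.53 − 0.611 = 0.919 V.
k_n = μ_nC_ox · (W/L) = 7.9 mA/V².
Assume saturation: I_D = ½ k_n V_ov² = 0.5 × 7.9 × 0.919² = 3.34 mA, giving V_DS = V_DD − I_D R_D = 1.81 − 3.34 × 0.159 = 1.28 V.
V_DS = 1.28 V ≥ V_ov = 0.919 V, confirming saturation.

I_D = 3.34 mA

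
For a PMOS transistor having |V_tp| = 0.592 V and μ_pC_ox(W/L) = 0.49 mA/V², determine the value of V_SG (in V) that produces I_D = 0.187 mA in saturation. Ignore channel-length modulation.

V_SG = 1.47 V

In saturation I_D = ½ k_p (V_SG − |V_tp|)², so V_SG − |V_tp| = √(2 I_D / k_p) = √(2 × 0.187 / 0.49) = 0.874 V.
V_SG = 0.592 + 0.874 = 1.47 V.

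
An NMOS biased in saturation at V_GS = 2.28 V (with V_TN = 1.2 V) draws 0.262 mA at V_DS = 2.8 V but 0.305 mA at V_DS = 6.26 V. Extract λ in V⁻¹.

With V_GS fixed, I_D ∝ (1 + λ V_DS) in saturation, so I_D2/I_D1 = (1 + λ V_DS2)/(1 + λ V_DS1).
0.305/0.262 = 1.164 = (1 + 6.26 λ)/(1 + 2.8 λ).
Solving: λ (I_D1 V_DS2 − I_D2 V_DS1) = I_D2 − I_D1, so λ = (0.305 − 0.262) / (0.262 × 6.26 − 0.305 × 2.8) = 0.043 / 0.786 = 0.0547 V⁻¹.

λ = 0.0547 V⁻¹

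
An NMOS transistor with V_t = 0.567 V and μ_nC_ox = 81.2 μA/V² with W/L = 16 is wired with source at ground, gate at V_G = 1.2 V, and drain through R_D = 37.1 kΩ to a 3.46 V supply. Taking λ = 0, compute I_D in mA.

V_GS = V_G = 1.2 V, so V_ov = 1.2 − 0.567 = 0.633 V.
k_n = μ_nC_ox · (W/L) = 1.299 mA/V².
Assume saturation: I_D = ½ k_n V_ov² = 0.5 × 1.299 × 0.633² = 0.26 mA, giving V_DS = V_DD − I_D R_D = 3.46 − 0.26 × 37.1 = -6.2 V.
But -6.2 V < V_ov = 0.633 V, so the device is actually in triode.
In triode I_D = k_n[V_ov V_DS − ½ V_DS²] and I_D = (V_DD − V_DS)/R_D. Equating: 24.1 V_DS² − 31.51 V_DS + 3.46 = 0, giving V_DS = 0.121 V (the root below V_ov).
I_D = (3.46 − 0.121) / 37.1 = 0.09 mA.

I_D = 0.0900 mA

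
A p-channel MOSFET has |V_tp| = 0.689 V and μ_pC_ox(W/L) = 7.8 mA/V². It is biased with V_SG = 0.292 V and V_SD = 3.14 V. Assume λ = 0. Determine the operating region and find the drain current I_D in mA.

V_SG = 0.292 V < |V_tp| = 0.689 V, so the transistor is in cutoff.

Cutoff; I_D = 0 mA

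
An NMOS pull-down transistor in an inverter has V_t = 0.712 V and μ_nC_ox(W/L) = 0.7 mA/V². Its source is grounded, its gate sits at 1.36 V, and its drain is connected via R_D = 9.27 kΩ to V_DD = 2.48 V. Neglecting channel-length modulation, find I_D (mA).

V_GS = V_G = 1.36 V, so V_ov = 1.36 − 0.712 = 0.648 V.
Assume saturation: I_D = ½ k_n V_ov² = 0.5 × 0.7 × 0.648² = 0.147 mA, giving V_DS = V_DD − I_D R_D = 2.48 − 0.147 × 9.27 = 1.12 V.
V_DS = 1.12 V ≥ V_ov = 0.648 V, confirming saturation.

I_D = 0.147 mA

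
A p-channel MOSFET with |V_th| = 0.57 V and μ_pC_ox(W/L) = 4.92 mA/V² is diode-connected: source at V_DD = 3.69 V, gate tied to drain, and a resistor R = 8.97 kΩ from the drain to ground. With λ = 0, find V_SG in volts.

With gate tied to drain, V_SG = V_SD ≥ V_SG − |V_th|, so the device is in saturation.
KCL at the drain: ½ k_p (V_SG − |V_th|)² = (V_DD − V_SG)/R.
Let x = V_SG − 0.57. Then 22.1 x² + x − 3.12 = 0, giving x = 0.354 V (positive root), so V_SG = 0.924 V.
I_D = (V_DD − V_SG)/R = (3.69 − 0.924) / 8.97 = 0.308 mA.

V_SG = 0.924 V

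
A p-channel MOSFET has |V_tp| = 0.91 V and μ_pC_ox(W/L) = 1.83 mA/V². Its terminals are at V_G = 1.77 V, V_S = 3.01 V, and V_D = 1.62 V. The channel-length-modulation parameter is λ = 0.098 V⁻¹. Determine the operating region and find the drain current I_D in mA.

V_SG = V_S − V_G = 3.01 − 1.77 = 1.24 V; V_SD = V_S − V_D = 3.01 − 1.62 = 1.39 V.
V_ov = V_SG − |V_tp| = 1.24 − 0.91 = 0.33 V.
Since V_SD = 1.39 V ≥ V_ov = 0.33 V, the device is in saturation.
I_D = ½ k_p V_ov² (1 + λ V_SD) = 0.5 × 1.83 × 0.33² × (1 + 0.098 × 1.39) = 0.113 mA.

Saturation; I_D = 0.113 mA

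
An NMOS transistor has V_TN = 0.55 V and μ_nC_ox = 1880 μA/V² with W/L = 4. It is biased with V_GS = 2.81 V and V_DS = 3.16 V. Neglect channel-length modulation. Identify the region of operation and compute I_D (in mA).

k_n = μ_nC_ox · (W/L) = 7.52 mA/V².
V_ov = V_GS − V_TN = 2.81 − 0.55 = 2.26 V.
Since V_DS = 3.16 V ≥ V_ov = 2.26 V, the device is in saturation.
I_D = ½ k_n V_ov² = 0.5 × 7.52 × 2.26² = 19.2 mA.

Saturation; I_D = 19.2 mA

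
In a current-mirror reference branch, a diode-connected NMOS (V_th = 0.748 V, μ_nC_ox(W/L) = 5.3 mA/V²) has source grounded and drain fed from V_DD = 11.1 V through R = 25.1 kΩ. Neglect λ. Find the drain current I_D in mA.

With gate tied to drain, V_GS = V_DS ≥ V_GS − V_th, so the device is in saturation.
KCL at the drain: ½ k_n (V_GS − V_th)² = (V_DD − V_GS)/R.
Let x = V_GS − 0.748. Then 66.5 x² + x − 10.35 = 0, giving x = 0.387 V (positive root), so V_GS = 1.14 V.
I_D = (V_DD − V_GS)/R = (11.1 − 1.14) / 25.1 = 0.397 mA.

I_D = 0.397 mA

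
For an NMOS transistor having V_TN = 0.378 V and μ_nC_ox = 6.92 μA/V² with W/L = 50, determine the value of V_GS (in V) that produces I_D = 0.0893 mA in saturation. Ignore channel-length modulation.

V_GS = 1.10 V

k_n = μ_nC_ox · (W/L) = 0.346 mA/V².
In saturation I_D = ½ k_n (V_GS − V_TN)², so V_GS − V_TN = √(2 I_D / k_n) = √(2 × 0.0893 / 0.346) = 0.718 V.
V_GS = 0.378 + 0.718 = 1.1 V.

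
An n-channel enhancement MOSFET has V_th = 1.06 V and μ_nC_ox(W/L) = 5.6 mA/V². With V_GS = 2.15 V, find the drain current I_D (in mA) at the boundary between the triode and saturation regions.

I_D = 3.33 mA

At the boundary V_DS = V_ov = V_GS − V_th = 2.15 − 1.06 = 1.09 V.
I_D = ½ k_n V_ov² = 0.5 × 5.6 × 1.09² = 3.33 mA.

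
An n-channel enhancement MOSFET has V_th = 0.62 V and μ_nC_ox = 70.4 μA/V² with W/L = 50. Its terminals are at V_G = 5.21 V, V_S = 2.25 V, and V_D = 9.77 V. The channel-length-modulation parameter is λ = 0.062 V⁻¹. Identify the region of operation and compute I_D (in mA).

V_GS = V_G − V_S = 5.21 − 2.25 = 2.96 V; V_DS = V_D − V_S = 9.77 − 2.25 = 7.52 V.
k_n = μ_nC_ox · (W/L) = 3.52 mA/V².
V_ov = V_GS − V_th = 2.96 − 0.62 = 2.34 V.
Since V_DS = 7.52 V ≥ V_ov = 2.34 V, the device is in saturation.
I_D = ½ k_n V_ov² (1 + λ V_DS) = 0.5 × 3.52 × 2.34² × (1 + 0.062 × 7.52) = 14.1 mA.

Saturation; I_D = 14.1 mA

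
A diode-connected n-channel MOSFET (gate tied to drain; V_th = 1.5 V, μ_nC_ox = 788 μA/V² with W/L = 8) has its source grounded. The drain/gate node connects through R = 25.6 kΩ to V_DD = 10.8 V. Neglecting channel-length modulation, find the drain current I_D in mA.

I_D = 0.350 mA

With gate tied to drain, V_GS = V_DS ≥ V_GS − V_th, so the device is in saturation.
k_n = μ_nC_ox · (W/L) = 6.304 mA/V².
KCL at the drain: ½ k_n (V_GS − V_th)² = (V_DD − V_GS)/R.
Let x = V_GS − 1.5. Then 80.7 x² + x − 9.3 = 0, giving x = 0.333 V (positive root), so V_GS = 1.83 V.
I_D = (V_DD − V_GS)/R = (10.8 − 1.83) / 25.6 = 0.35 mA.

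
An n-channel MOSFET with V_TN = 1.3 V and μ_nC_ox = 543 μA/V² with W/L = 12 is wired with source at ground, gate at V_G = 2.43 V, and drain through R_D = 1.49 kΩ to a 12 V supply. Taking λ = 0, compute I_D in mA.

V_GS = V_G = 2.43 V, so V_ov = 2.43 − 1.3 = 1.13 V.
k_n = μ_nC_ox · (W/L) = 6.516 mA/V².
Assume saturation: I_D = ½ k_n V_ov² = 0.5 × 6.516 × 1.13² = 4.16 mA, giving V_DS = V_DD − I_D R_D = 12 − 4.16 × 1.49 = 5.8 V.
V_DS = 5.8 V ≥ V_ov = 1.13 V, confirming saturation.

I_D = 4.16 mA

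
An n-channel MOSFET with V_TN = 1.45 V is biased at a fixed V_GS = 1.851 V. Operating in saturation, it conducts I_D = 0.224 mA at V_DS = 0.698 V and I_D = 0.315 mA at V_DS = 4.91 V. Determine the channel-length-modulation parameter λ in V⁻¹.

λ = 0.103 V⁻¹

With V_GS fixed, I_D ∝ (1 + λ V_DS) in saturation, so I_D2/I_D1 = (1 + λ V_DS2)/(1 + λ V_DS1).
0.315/0.224 = 1.406 = (1 + 4.91 λ)/(1 + 0.698 λ).
Solving: λ (I_D1 V_DS2 − I_D2 V_DS1) = I_D2 − I_D1, so λ = (0.315 − 0.224) / (0.224 × 4.91 − 0.315 × 0.698) = 0.091 / 0.88 = 0.103 V⁻¹.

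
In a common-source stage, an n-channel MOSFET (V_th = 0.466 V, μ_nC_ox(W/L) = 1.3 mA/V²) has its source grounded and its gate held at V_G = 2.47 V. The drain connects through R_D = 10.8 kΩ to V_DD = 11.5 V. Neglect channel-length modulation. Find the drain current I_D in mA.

I_D = 1.02 mA

V_GS = V_G = 2.47 V, so V_ov = 2.47 − 0.466 = 2 V.
Assume saturation: I_D = ½ k_n V_ov² = 0.5 × 1.3 × 2² = 2.61 mA, giving V_DS = V_DD − I_D R_D = 11.5 − 2.61 × 10.8 = -16.7 V.
But -16.7 V < V_ov = 2 V, so the device is actually in triode.
In triode I_D = k_n[V_ov V_DS − ½ V_DS²] and I_D = (V_DD − V_DS)/R_D. Equating: 7.02 V_DS² − 29.14 V_DS + 11.5 = 0, giving V_DS = 0.442 V (the root below V_ov).
I_D = (11.5 − 0.442) / 10.8 = 1.02 mA.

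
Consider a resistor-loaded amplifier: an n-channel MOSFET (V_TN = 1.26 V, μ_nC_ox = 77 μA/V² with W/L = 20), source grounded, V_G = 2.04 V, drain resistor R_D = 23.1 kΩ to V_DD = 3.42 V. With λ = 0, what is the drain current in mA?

I_D = 0.142 mA

V_GS = V_G = 2.04 V, so V_ov = 2.04 − 1.26 = 0.78 V.
k_n = μ_nC_ox · (W/L) = 1.54 mA/V².
Assume saturation: I_D = ½ k_n V_ov² = 0.5 × 1.54 × 0.78² = 0.468 mA, giving V_DS = V_DD − I_D R_D = 3.42 − 0.468 × 23.1 = -7.4 V.
But -7.4 V < V_ov = 0.78 V, so the device is actually in triode.
In triode I_D = k_n[V_ov V_DS − ½ V_DS²] and I_D = (V_DD − V_DS)/R_D. Equating: 17.8 V_DS² − 28.75 V_DS + 3.42 = 0, giving V_DS = 0.129 V (the root below V_ov).
I_D = (3.42 − 0.129) / 23.1 = 0.142 mA.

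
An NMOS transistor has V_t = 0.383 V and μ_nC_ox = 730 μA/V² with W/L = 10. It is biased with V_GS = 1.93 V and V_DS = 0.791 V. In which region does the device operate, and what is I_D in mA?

Triode; I_D = 6.65 mA

k_n = μ_nC_ox · (W/L) = 7.3 mA/V².
V_ov = V_GS − V_t = 1.93 − 0.383 = 1.55 V.
Since V_DS = 0.791 V < V_ov = 1.55 V, the device is in the triode region.
I_D = k_n [V_ov · V_DS − ½ V_DS²] = 7.3 × [1.55 × 0.791 − 0.5 × 0.791²] = 6.65 mA.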